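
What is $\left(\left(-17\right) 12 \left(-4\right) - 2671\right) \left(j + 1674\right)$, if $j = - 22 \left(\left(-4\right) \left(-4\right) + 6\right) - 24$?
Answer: $-2162930$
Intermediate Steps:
$j = -508$ ($j = - 22 \left(16 + 6\right) - 24 = \left(-22\right) 22 - 24 = -484 - 24 = -508$)
$\left(\left(-17\right) 12 \left(-4\right) - 2671\right) \left(j + 1674\right) = \left(\left(-17\right) 12 \left(-4\right) - 2671\right) \left(-508 + 1674\right) = \left(\left(-204\right) \left(-4\right) - 2671\right) 1166 = \left(816 - 2671\right) 1166 = \left(-1855\right) 1166 = -2162930$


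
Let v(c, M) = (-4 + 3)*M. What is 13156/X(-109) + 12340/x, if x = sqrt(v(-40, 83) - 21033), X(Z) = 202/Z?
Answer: -717002/101 - 6170*I*sqrt(5279)/5279 ≈ -7099.0 - 84.92*I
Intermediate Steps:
v(c, M) = -M
x = 2*I*sqrt(5279) (x = sqrt(-1*83 - 21033) = sqrt(-83 - 21033) = sqrt(-21116) = 2*I*sqrt(5279) ≈ 145.31*I)
13156/X(-109) + 12340/x = 13156/((202/(-109))) + 12340/((2*I*sqrt(5279))) = 13156/((202*(-1/109))) + 12340*(-I*sqrt(5279)/10558) = 13156/(-202/109) - 6170*I*sqrt(5279)/5279 = 13156*(-109/202) - 6170*I*sqrt(5279)/5279 = -717002/101 - 6170*I*sqrt(5279)/5279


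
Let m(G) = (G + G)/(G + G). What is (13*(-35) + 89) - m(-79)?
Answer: -367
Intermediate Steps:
m(G) = 1 (m(G) = (2*G)/((2*G)) = (2*G)*(1/(2*G)) = 1)
(13*(-35) + 89) - m(-79) = (13*(-35) + 89) - 1*1 = (-455 + 89) - 1 = -366 - 1 = -367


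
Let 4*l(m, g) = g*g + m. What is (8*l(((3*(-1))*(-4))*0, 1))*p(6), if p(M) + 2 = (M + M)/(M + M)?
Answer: -2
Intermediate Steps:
l(m, g) = m/4 + g²/4 (l(m, g) = (g*g + m)/4 = (g² + m)/4 = (m + g²)/4 = m/4 + g²/4)
p(M) = -1 (p(M) = -2 + (M + M)/(M + M) = -2 + (2*M)/((2*M)) = -2 + (2*M)*(1/(2*M)) = -2 + 1 = -1)
(8*l(((3*(-1))*(-4))*0, 1))*p(6) = (8*((((3*(-1))*(-4))*0)/4 + (¼)*1²))*(-1) = (8*((-3*(-4)*0)/4 + (¼)*1))*(-1) = (8*((12*0)/4 + ¼))*(-1) = (8*((¼)*0 + ¼))*(-1) = (8*(0 + ¼))*(-1) = (8*(¼))*(-1) = 2*(-1) = -2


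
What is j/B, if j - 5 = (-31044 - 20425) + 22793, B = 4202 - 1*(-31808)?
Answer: -28671/36010 ≈ -0.79620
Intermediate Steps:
B = 36010 (B = 4202 + 31808 = 36010)
j = -28671 (j = 5 + ((-31044 - 20425) + 22793) = 5 + (-51469 + 22793) = 5 - 28676 = -28671)
j/B = -28671/36010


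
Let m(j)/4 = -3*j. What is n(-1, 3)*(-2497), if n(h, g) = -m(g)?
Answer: -89892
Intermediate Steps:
m(j) = -12*j (m(j) = 4*(-3*j) = -12*j)
n(h, g) = 12*g (n(h, g) = -(-12)*g = 12*g)
n(-1, 3)*(-2497) = (12*3)*(-2497) = 36*(-2497) = -89892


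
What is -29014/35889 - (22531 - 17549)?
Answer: -178828012/35889 ≈ -4982.8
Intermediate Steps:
-29014/35889 - (22531 - 17549) = -29014*1/35889 - 1*4982 = -29014/35889 - 4982 = -178828012/35889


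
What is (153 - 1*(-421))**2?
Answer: 329476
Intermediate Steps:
(153 - 1*(-421))**2 = (153 + 421)**2 = 574**2 = 329476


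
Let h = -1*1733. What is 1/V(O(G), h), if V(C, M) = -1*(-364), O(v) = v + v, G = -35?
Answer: 1/364 ≈ 0.0027473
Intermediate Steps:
O(v) = 2*v
h = -1733
V(C, M) = 364
1/V(O(G), h) = 1/364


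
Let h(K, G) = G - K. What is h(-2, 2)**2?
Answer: 16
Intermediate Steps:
h(-2, 2)**2 = (2 - 1*(-2))**2 = (2 + 2)**2 = 4**2 = 16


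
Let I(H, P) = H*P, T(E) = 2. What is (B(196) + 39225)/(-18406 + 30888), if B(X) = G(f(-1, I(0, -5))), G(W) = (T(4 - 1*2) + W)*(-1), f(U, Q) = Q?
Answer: 39223/12482 ≈ 3.1424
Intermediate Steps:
G(W) = -2 - W (G(W) = (2 + W)*(-1) = -2 - W)
B(X) = -2 (B(X) = -2 - 0*(-5) = -2 - 1*0 = -2 + 0 = -2)
(B(196) + 39225)/(-18406 + 30888) = (-2 + 39225)/(-18406 + 30888) = 39223/12482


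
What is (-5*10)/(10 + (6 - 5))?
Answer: -50/11 ≈ -4.5455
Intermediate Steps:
(-5*10)/(10 + (6 - 5)) = -50/(10 + 1) = -50/11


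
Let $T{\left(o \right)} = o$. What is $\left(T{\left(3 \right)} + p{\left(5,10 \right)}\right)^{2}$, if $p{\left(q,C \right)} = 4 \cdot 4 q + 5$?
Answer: $7744$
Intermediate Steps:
$p{\left(q,C \right)} = 5 + 16 q$ ($p{\left(q,C \right)} = 16 q + 5 = 5 + 16 q$)
$\left(T{\left(3 \right)} + p{\left(5,10 \right)}\right)^{2} = \left(3 + \left(5 + 16 \cdot 5\right)\right)^{2} = \left(3 + \left(5 + 80\right)\right)^{2} = \left(3 + 85\right)^{2} = 88^{2} = 7744$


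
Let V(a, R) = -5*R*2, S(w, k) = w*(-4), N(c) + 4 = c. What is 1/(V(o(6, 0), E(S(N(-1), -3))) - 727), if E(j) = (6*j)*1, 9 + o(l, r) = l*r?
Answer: -1/1927 ≈ -0.00051894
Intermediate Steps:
N(c) = -4 + c
S(w, k) = -4*w
o(l, r) = -9 + l*r
E(j) = 6*j
V(a, R) = -10*R
1/(V(o(6, 0), E(S(N(-1), -3))) - 727) = 1/(-60*(-4*(-4 - 1)) - 727) = 1/(-60*(-4*(-5)) - 727) = 1/(-60*20 - 727) = 1/(-10*120 - 727) = 1/(-1200 - 727) = 1/(-1927) = -1/1927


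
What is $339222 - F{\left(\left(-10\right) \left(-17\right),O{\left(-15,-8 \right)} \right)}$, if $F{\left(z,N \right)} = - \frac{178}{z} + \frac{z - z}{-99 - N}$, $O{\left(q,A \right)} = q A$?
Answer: $\frac{28833959}{85} \approx 3.3922 \cdot 10^{5}$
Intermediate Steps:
$O{\left(q,A \right)} = A q$
$F{\left(z,N \right)} = - \frac{178}{z}$ ($F{\left(z,N \right)} = - \frac{178}{z} + \frac{0}{-99 - N} = - \frac{178}{z} + 0 = - \frac{178}{z}$)
$339222 - F{\left(\left(-10\right) \left(-17\right),O{\left(-15,-8 \right)} \right)} = 339222 - - \frac{178}{\left(-10\right) \left(-17\right)} = 339222 - - \frac{178}{170} = 339222 - \left(-178\right) \frac{1}{170} = 339222 - - \frac{89}{85} = 339222 + \frac{89}{85} = \frac{28833959}{85}$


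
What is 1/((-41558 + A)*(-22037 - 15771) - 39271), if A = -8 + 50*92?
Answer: 1/1397571257 ≈ 7.1553e-10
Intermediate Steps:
A = 4592 (A = -8 + 4600 = 4592)
1/((-41558 + A)*(-22037 - 15771) - 39271) = 1/((-41558 + 4592)*(-22037 - 15771) - 39271) = 1/(-36966*(-37808) - 39271) = 1/(1397610528 - 39271) = 1/1397571257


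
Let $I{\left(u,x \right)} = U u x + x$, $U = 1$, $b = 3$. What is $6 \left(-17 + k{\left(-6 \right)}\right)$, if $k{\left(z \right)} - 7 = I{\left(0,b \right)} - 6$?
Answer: $-78$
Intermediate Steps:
$I{\left(u,x \right)} = x + u x$ ($I{\left(u,x \right)} = 1 u x + x = u x + x = x + u x$)
$k{\left(z \right)} = 4$ ($k{\left(z \right)} = 7 + \left(3 \left(1 + 0\right) - 6\right) = 7 + \left(3 \cdot 1 - 6\right) = 7 + \left(3 - 6\right) = 7 - 3 = 4$)
$6 \left(-17 + k{\left(-6 \right)}\right) = 6 \left(-17 + 4\right) = 6 \left(-13\right) = -78$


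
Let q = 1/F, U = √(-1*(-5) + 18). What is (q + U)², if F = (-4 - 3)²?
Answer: 55224/2401 + 2*√23/49 ≈ 23.196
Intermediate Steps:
U = √23 (U = √(5 + 18) = √23 ≈ 4.7958)
F = 49 (F = (-7)² = 49)
q = 1/49 ≈ 0.020408
(q + U)² = (1/49 + √23)²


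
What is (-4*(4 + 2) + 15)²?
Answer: 81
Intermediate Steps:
(-4*(4 + 2) + 15)² = (-4*6 + 15)² = (-24 + 15)² = (-9)² = 81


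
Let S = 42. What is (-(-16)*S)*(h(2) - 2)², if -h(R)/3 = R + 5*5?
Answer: 4629408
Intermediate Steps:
h(R) = -75 - 3*R (h(R) = -3*(R + 5*5) = -3*(R + 25) = -3*(25 + R) = -75 - 3*R)
(-(-16)*S)*(h(2) - 2)² = (-(-16)*42)*((-75 - 3*2) - 2)² = (-16*(-42))*((-75 - 6) - 2)² = 672*(-81 - 2)² = 672*(-83)² = 672*6889 = 4629408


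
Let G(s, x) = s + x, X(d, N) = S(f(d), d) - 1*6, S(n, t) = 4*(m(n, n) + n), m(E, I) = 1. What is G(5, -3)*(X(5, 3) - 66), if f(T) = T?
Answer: -96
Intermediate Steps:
S(n, t) = 4 + 4*n (S(n, t) = 4*(1 + n) = 4 + 4*n)
X(d, N) = -2 + 4*d (X(d, N) = (4 + 4*d) - 1*6 = (4 + 4*d) - 6 = -2 + 4*d)
G(5, -3)*(X(5, 3) - 66) = (5 - 3)*((-2 + 4*5) - 66) = 2*((-2 + 20) - 66) = 2*(18 - 66) = 2*(-48) = -96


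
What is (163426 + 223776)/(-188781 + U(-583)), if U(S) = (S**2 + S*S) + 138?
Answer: 387202/491135 ≈ 0.78838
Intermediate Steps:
U(S) = 138 + 2*S**2 (U(S) = (S**2 + S**2) + 138 = 2*S**2 + 138 = 138 + 2*S**2)
(163426 + 223776)/(-188781 + U(-583)) = (163426 + 223776)/(-188781 + (138 + 2*(-583)**2)) = 387202/(-188781 + (138 + 2*339889)) = 387202/(-188781 + (138 + 679778)) = 387202/(-188781 + 679916) = 387202/491135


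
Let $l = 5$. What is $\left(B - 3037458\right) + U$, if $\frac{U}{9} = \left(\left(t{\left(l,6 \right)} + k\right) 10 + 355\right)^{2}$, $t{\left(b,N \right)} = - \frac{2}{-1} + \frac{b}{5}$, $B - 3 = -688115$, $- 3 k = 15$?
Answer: $-2715545$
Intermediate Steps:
$k = -5$ ($k = \left(- \frac{1}{3}\right) 15 = -5$)
$B = -688112$ ($B = 3 - 688115 = -688112$)
$t{\left(b,N \right)} = 2 + \frac{b}{5}$ ($t{\left(b,N \right)} = \left(-2\right) \left(-1\right) + b \frac{1}{5} = 2 + \frac{b}{5}$)
$U = 1010025$ ($U = 9 \left(\left(\left(2 + \frac{1}{5} \cdot 5\right) - 5\right) 10 + 355\right)^{2} = 9 \left(\left(\left(2 + 1\right) - 5\right) 10 + 355\right)^{2} = 9 \left(\left(3 - 5\right) 10 + 355\right)^{2} = 9 \left(\left(-2\right) 10 + 355\right)^{2} = 9 \left(-20 + 355\right)^{2} = 9 \cdot 335^{2} = 9 \cdot 112225 = 1010025$)
$\left(B - 3037458\right) + U = \left(-688112 - 3037458\right) + 1010025 = -3725570 + 1010025 = -2715545$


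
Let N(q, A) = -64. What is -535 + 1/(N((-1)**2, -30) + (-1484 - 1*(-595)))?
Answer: -509856/953 ≈ -535.00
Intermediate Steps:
-535 + 1/(N((-1)**2, -30) + (-1484 - 1*(-595))) = -535 + 1/(-64 + (-1484 - 1*(-595))) = -535 + 1/(-64 + (-1484 + 595)) = -535 + 1/(-64 - 889) = -535 + 1/(-953) = -535 - 1/953 = -509856/953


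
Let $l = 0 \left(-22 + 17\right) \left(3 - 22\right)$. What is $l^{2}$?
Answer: $0$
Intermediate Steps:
$l = 0$ ($l = 0 \left(\left(-5\right) \left(-19\right)\right) = 0 \cdot 95 = 0$)
$l^{2} = 0^{2} = 0$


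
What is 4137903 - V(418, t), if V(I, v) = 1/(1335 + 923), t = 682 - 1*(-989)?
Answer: 9343384973/2258 ≈ 4.1379e+6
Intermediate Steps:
t = 1671 (t = 682 + 989 = 1671)
V(I, v) = 1/2258
4137903 - V(418, t) = 4137903 - 1*1/2258 = 4137903 - 1/2258 = 9343384973/2258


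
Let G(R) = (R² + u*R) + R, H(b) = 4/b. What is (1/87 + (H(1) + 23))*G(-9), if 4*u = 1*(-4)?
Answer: 63450/29 ≈ 2187.9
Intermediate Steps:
u = -1 (u = (1*(-4))/4 = (¼)*(-4) = -1)
G(R) = R² (G(R) = (R² - R) + R = R²)
(1/87 + (H(1) + 23))*G(-9) = (1/87 + (4/1 + 23))*(-9)² = (1/87 + (4*1 + 23))*81 = (1/87 + (4 + 23))*81 = (1/87 + 27)*81 = (2350/87)*81 = 63450/29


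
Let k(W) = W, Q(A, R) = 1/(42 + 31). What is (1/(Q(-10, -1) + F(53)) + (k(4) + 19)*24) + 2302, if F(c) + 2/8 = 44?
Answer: 36471558/12779 ≈ 2854.0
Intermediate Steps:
Q(A, R) = 1/73
F(c) = 175/4 (F(c) = -¼ + 44 = 175/4)
(1/(Q(-10, -1) + F(53)) + (k(4) + 19)*24) + 2302 = (1/(1/73 + 175/4) + (4 + 19)*24) + 2302 = (1/(12779/292) + 23*24) + 2302 = (292/12779 + 552) + 2302 = 7054300/12779 + 2302 = 36471558/12779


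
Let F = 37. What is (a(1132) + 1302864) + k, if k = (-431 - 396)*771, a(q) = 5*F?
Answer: 665432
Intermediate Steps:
a(q) = 185 (a(q) = 5*37 = 185)
k = -637617 (k = -827*771 = -637617)
(a(1132) + 1302864) + k = (185 + 1302864) - 637617 = 1303049 - 637617 = 665432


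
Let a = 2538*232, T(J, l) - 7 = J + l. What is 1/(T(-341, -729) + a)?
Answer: 1/587753 ≈ 1.7014e-6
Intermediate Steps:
T(J, l) = 7 + J + l (T(J, l) = 7 + (J + l) = 7 + J + l)
a = 588816
1/(T(-341, -729) + a) = 1/((7 - 341 - 729) + 588816) = 1/(-1063 + 588816) = 1/587753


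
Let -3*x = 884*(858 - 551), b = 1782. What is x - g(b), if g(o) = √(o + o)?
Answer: -271388/3 - 18*√11 ≈ -90522.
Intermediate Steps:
g(o) = √2*√o (g(o) = √(2*o) = √2*√o)
x = -271388/3 (x = -884*(858 - 551)/3 = -884*307/3 = -⅓*271388 = -271388/3 ≈ -90463.)
x - g(b) = -271388/3 - √2*√1782 = -271388/3 - √2*9*√22 = -271388/3 - 18*√11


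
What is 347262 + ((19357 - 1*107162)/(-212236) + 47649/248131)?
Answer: 18287658258527611/52662330916 ≈ 3.4726e+5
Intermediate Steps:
347262 + ((19357 - 1*107162)/(-212236) + 47649/248131) = 347262 + ((19357 - 107162)*(-1/212236) + 47649*(1/248131)) = 347262 + (-87805*(-1/212236) + 47649/248131) = 347262 + (87805/212236 + 47649/248131) = 347262 + 31899975619/52662330916 = 18287658258527611/52662330916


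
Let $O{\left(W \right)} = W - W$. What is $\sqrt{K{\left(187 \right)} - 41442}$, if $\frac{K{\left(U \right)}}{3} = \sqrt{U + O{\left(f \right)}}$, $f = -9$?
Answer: $\sqrt{-41442 + 3 \sqrt{187}} \approx 203.47 i$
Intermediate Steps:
$O{\left(W \right)} = 0$
$K{\left(U \right)} = 3 \sqrt{U}$ ($K{\left(U \right)} = 3 \sqrt{U + 0} = 3 \sqrt{U}$)
$\sqrt{K{\left(187 \right)} - 41442} = \sqrt{3 \sqrt{187} - 41442} = \sqrt{-41442 + 3 \sqrt{187}}$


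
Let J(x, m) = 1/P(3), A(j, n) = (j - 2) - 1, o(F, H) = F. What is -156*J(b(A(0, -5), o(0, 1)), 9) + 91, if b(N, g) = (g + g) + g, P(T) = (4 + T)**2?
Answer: 4303/49 ≈ 87.816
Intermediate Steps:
A(j, n) = -3 + j (A(j, n) = (-2 + j) - 1 = -3 + j)
b(N, g) = 3*g (b(N, g) = 2*g + g = 3*g)
J(x, m) = 1/49 (J(x, m) = 1/((4 + 3)**2) = 1/(7**2) = 1/49)
-156*J(b(A(0, -5), o(0, 1)), 9) + 91 = -156*1/49 + 91 = -156/49 + 91 = 4303/49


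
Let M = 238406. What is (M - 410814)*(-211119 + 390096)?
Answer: -30857066616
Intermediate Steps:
(M - 410814)*(-211119 + 390096) = (238406 - 410814)*(-211119 + 390096) = -172408*178977 = -30857066616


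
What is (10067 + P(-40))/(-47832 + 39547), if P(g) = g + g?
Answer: -9987/8285 ≈ -1.2054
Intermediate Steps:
P(g) = 2*g
(10067 + P(-40))/(-47832 + 39547) = (10067 + 2*(-40))/(-47832 + 39547) = (10067 - 80)/(-8285) = 9987*(-1/8285) = -9987/8285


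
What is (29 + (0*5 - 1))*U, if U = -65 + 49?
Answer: -448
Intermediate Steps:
U = -16
(29 + (0*5 - 1))*U = (29 + (0*5 - 1))*(-16) = (29 + (0 - 1))*(-16) = (29 - 1)*(-16) = 28*(-16) = -448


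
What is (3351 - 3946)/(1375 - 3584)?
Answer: 595/2209 ≈ 0.26935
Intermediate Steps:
(3351 - 3946)/(1375 - 3584) = -595/(-2209) = -595*(-1/2209) = 595/2209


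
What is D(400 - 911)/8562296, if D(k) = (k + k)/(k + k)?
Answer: 1/8562296 ≈ 1.1679e-7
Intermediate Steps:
D(k) = 1 (D(k) = (2*k)/((2*k)) = (2*k)*(1/(2*k)) = 1)
D(400 - 911)/8562296 = 1/8562296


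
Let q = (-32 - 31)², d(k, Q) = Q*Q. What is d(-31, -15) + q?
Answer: 4194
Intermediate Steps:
d(k, Q) = Q²
q = 3969 (q = (-63)² = 3969)
d(-31, -15) + q = (-15)² + 3969 = 225 + 3969 = 4194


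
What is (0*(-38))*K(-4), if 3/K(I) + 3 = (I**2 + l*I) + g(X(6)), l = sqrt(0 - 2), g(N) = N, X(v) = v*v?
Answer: 0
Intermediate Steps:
X(v) = v**2
l = I*sqrt(2) (l = sqrt(-2) = I*sqrt(2) ≈ 1.4142*I)
K(I) = 3/(33 + I**2 + I*I*sqrt(2)) (K(I) = 3/(-3 + ((I**2 + (I*sqrt(2))*I) + 6**2)) = 3/(-3 + ((I**2 + I*I*sqrt(2)) + 36)) = 3/(-3 + (36 + I**2 + I*I*sqrt(2))) = 3/(33 + I**2 + I*I*sqrt(2)))
(0*(-38))*K(-4) = (0*(-38))*(3/(33 + (-4)**2 + I*(-4)*sqrt(2))) = 0*(3/(33 + 16 - 4*I*sqrt(2))) = 0*(3/(49 - 4*I*sqrt(2))) = 0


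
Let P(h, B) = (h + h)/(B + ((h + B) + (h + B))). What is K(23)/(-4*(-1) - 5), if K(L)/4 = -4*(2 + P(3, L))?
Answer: 832/25 ≈ 33.280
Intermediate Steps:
P(h, B) = 2*h/(2*h + 3*B) (P(h, B) = (2*h)/(B + ((B + h) + (B + h))) = (2*h)/(B + (2*B + 2*h)) = (2*h)/(2*h + 3*B) = 2*h/(2*h + 3*B))
K(L) = -32 - 96/(6 + 3*L) (K(L) = 4*(-4*(2 + 2*3/(2*3 + 3*L))) = 4*(-4*(2 + 2*3/(6 + 3*L))) = 4*(-4*(2 + 6/(6 + 3*L))) = 4*(-8 - 24/(6 + 3*L)) = -32 - 96/(6 + 3*L))
K(23)/(-4*(-1) - 5) = (32*(-3 - 1*23)/(2 + 23))/(-4*(-1) - 5) = (32*(-3 - 23)/25)/(4 - 5) = (32*(1/25)*(-26))/(-1) = -832/25*(-1) = 832/25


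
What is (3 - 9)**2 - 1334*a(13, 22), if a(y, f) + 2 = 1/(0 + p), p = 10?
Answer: 12853/5 ≈ 2570.6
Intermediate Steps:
a(y, f) = -19/10 (a(y, f) = -2 + 1/(0 + 10) = -2 + 1/10 = -19/10)
(3 - 9)**2 - 1334*a(13, 22) = (3 - 9)**2 - 1334*(-19/10) = (-6)**2 + 12673/5 = 36 + 12673/5 = 12853/5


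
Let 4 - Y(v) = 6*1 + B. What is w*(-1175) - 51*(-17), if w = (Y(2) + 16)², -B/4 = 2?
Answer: -567833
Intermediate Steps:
B = -8 (B = -4*2 = -8)
Y(v) = 6 (Y(v) = 4 - (6*1 - 8) = 4 - (6 - 8) = 4 - 1*(-2) = 4 + 2 = 6)
w = 484 (w = (6 + 16)² = 22² = 484)
w*(-1175) - 51*(-17) = 484*(-1175) - 51*(-17) = -568700 + 867 = -567833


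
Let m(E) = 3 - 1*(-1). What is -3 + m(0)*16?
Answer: 61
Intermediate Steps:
m(E) = 4 (m(E) = 3 + 1 = 4)
-3 + m(0)*16 = -3 + 4*16 = -3 + 64 = 61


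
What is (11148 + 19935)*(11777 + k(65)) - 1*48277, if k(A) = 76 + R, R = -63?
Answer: 366420293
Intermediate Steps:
k(A) = 13 (k(A) = 76 - 63 = 13)
(11148 + 19935)*(11777 + k(65)) - 1*48277 = (11148 + 19935)*(11777 + 13) - 1*48277 = 31083*11790 - 48277 = 366468570 - 48277 = 366420293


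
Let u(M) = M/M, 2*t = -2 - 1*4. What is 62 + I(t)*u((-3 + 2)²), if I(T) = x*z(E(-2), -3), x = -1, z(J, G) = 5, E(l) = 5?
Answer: 57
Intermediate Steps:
t = -3 (t = (-2 - 1*4)/2 = (-2 - 4)/2 = (½)*(-6) = -3)
I(T) = -5 (I(T) = -1*5 = -5)
u(M) = 1
62 + I(t)*u((-3 + 2)²) = 62 - 5*1 = 62 - 5 = 57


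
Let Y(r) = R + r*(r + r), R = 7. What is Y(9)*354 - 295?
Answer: 59531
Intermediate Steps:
Y(r) = 7 + 2*r² (Y(r) = 7 + r*(r + r) = 7 + r*(2*r) = 7 + 2*r²)
Y(9)*354 - 295 = (7 + 2*9²)*354 - 295 = (7 + 2*81)*354 - 295 = (7 + 162)*354 - 295 = 169*354 - 295 = 59826 - 295 = 59531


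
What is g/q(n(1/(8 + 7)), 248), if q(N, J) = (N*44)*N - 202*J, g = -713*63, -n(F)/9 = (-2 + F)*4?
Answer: -1122975/4076176 ≈ -0.27550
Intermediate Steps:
n(F) = 72 - 36*F (n(F) = -9*(-2 + F)*4 = -9*(-8 + 4*F) = 72 - 36*F)
g = -44919
q(N, J) = -202*J + 44*N**2 (q(N, J) = (44*N)*N - 202*J = 44*N**2 - 202*J = -202*J + 44*N**2)
g/q(n(1/(8 + 7)), 248) = -44919/(-202*248 + 44*(72 - 36/(8 + 7))**2) = -44919/(-50096 + 44*(72 - 36/15)**2) = -44919/(-50096 + 44*(72 - 36*1/15)**2) = -44919/(-50096 + 44*(72 - 12/5)**2) = -44919/(-50096 + 44*(348/5)**2) = -44919/(-50096 + 44*(121104/25)) = -44919/(-50096 + 5328576/25) = -44919/4076176/25 = -44919*25/4076176 = -1122975/4076176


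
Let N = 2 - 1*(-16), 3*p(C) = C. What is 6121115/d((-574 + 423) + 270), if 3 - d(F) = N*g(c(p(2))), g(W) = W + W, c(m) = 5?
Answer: -6121115/177 ≈ -34583.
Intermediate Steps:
p(C) = C/3
N = 18 (N = 2 + 16 = 18)
g(W) = 2*W
d(F) = -177 (d(F) = 3 - 18*2*5 = 3 - 18*10 = 3 - 1*180 = 3 - 180 = -177)
6121115/d((-574 + 423) + 270) = 6121115/(-177) = 6121115*(-1/177) = -6121115/177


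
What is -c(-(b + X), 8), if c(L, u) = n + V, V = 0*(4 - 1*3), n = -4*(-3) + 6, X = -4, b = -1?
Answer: -18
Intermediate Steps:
n = 18 (n = 12 + 6 = 18)
V = 0 (V = 0*(4 - 3) = 0*1 = 0)
c(L, u) = 18 (c(L, u) = 18 + 0 = 18)
-c(-(b + X), 8) = -1*18 = -18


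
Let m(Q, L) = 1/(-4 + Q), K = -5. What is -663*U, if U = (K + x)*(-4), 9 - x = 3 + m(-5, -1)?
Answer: 8840/3 ≈ 2946.7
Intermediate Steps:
x = 55/9 (x = 9 - (3 + 1/(-4 - 5)) = 9 - (3 + 1/(-9)) = 9 - (3 - 1/9) = 9 - 1*26/9 = 9 - 26/9 = 55/9 ≈ 6.1111)
U = -40/9 (U = (-5 + 55/9)*(-4) = (10/9)*(-4) = -40/9 ≈ -4.4444)
-663*U = -663*(-40/9) = 8840/3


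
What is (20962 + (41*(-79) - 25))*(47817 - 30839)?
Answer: 300476644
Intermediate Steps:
(20962 + (41*(-79) - 25))*(47817 - 30839) = (20962 + (-3239 - 25))*16978 = (20962 - 3264)*16978 = 17698*16978 = 300476644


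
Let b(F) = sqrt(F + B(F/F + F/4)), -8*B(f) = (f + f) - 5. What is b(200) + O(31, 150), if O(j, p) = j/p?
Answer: 31/150 + 3*sqrt(334)/4 ≈ 13.913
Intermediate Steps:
B(f) = 5/8 - f/4 (B(f) = -((f + f) - 5)/8 = -(2*f - 5)/8 = -(-5 + 2*f)/8 = 5/8 - f/4)
b(F) = sqrt(3/8 + 15*F/16) (b(F) = sqrt(F + (5/8 - (F/F + F/4)/4)) = sqrt(F + (5/8 - (1 + F*(1/4))/4)) = sqrt(F + (5/8 - (1 + F/4)/4)) = sqrt(F + (5/8 + (-1/4 - F/16))) = sqrt(F + (3/8 - F/16)) = sqrt(3/8 + 15*F/16))
b(200) + O(31, 150) = sqrt(6 + 15*200)/4 + 31/150 = sqrt(6 + 3000)/4 + 31*(1/150) = sqrt(3006)/4 + 31/150 = (3*sqrt(334))/4 + 31/150 = 3*sqrt(334)/4 + 31/150 = 31/150 + 3*sqrt(334)/4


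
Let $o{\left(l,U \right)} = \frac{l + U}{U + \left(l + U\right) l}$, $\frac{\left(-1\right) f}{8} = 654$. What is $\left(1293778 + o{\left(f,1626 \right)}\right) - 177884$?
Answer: $\frac{3509155208881}{3144703} \approx 1.1159 \cdot 10^{6}$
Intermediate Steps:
$f = -5232$ ($f = \left(-8\right) 654 = -5232$)
$o{\left(l,U \right)} = \frac{U + l}{U + l \left(U + l\right)}$ ($o{\left(l,U \right)} = \frac{U + l}{U + \left(U + l\right) l} = \frac{U + l}{U + l \left(U + l\right)}$)
$\left(1293778 + o{\left(f,1626 \right)}\right) - 177884 = \left(1293778 + \frac{1626 - 5232}{1626 + \left(-5232\right)^{2} + 1626 \left(-5232\right)}\right) - 177884 = \left(1293778 + \frac{1}{1626 + 27373824 - 8507232} \left(-3606\right)\right) - 177884 = \left(1293778 + \frac{1}{18868218} \left(-3606\right)\right) - 177884 = \left(1293778 - \frac{601}{3144703}\right) - 177884 = \frac{4068547557333}{3144703} - 177884 = \frac{3509155208881}{3144703}$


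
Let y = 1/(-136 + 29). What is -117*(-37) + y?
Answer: 463202/107 ≈ 4329.0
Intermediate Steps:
y = -1/107 (y = 1/(-107) = -1/107 ≈ -0.0093458)
-117*(-37) + y = -117*(-37) - 1/107 = 4329 - 1/107 = 463202/107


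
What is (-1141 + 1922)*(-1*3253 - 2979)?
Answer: -4867192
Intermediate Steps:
(-1141 + 1922)*(-1*3253 - 2979) = 781*(-3253 - 2979) = 781*(-6232) = -4867192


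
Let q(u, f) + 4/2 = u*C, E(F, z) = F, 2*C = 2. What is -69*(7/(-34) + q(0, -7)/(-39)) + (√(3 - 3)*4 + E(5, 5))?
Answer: 6925/442 ≈ 15.667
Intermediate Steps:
C = 1 (C = (½)*2 = 1)
q(u, f) = -2 + u (q(u, f) = -2 + u*1 = -2 + u)
-69*(7/(-34) + q(0, -7)/(-39)) + (√(3 - 3)*4 + E(5, 5)) = -69*(7/(-34) + (-2 + 0)/(-39)) + (√(3 - 3)*4 + 5) = -69*(7*(-1/34) - 2*(-1/39)) + (√0*4 + 5) = -69*(-7/34 + 2/39) + (0*4 + 5) = -69*(-205/1326) + (0 + 5) = 4715/442 + 5 = 6925/442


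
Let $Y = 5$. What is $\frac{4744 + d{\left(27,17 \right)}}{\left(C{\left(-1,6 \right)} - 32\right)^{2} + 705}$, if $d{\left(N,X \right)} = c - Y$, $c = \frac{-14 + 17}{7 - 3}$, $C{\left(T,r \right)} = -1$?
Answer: $\frac{18959}{7176} \approx 2.642$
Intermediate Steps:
$c = \frac{3}{4} \approx 0.75$
$d{\left(N,X \right)} = - \frac{17}{4}$ ($d{\left(N,X \right)} = \frac{3}{4} - 5 = - \frac{17}{4}$)
$\frac{4744 + d{\left(27,17 \right)}}{\left(C{\left(-1,6 \right)} - 32\right)^{2} + 705} = \frac{4744 - \frac{17}{4}}{\left(-1 - 32\right)^{2} + 705} = \frac{18959}{4 \left(\left(-33\right)^{2} + 705\right)} = \frac{18959}{4 \left(1089 + 705\right)} = \frac{18959}{4 \cdot 1794} = \frac{18959}{4} \cdot \frac{1}{1794} = \frac{18959}{7176}$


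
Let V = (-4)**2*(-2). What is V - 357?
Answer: -389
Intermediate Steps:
V = -32 (V = 16*(-2) = -32)
V - 357 = -32 - 357 = -389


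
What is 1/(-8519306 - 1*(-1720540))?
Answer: -1/6798766 ≈ -1.4709e-7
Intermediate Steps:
1/(-8519306 - 1*(-1720540)) = 1/(-8519306 + 1720540) = 1/(-6798766) = -1/6798766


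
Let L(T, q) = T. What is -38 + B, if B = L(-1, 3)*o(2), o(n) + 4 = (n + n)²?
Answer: -50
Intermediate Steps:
o(n) = -4 + 4*n² (o(n) = -4 + (n + n)² = -4 + (2*n)² = -4 + 4*n²)
B = -12 (B = -(-4 + 4*2²) = -(-4 + 4*4) = -(-4 + 16) = -1*12 = -12)
-38 + B = -38 - 12 = -50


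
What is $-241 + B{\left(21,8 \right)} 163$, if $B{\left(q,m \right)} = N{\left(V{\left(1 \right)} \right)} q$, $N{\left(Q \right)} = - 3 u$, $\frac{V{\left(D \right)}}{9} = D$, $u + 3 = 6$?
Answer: $-31048$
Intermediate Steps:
$u = 3$ ($u = -3 + 6 = 3$)
$V{\left(D \right)} = 9 D$
$N{\left(Q \right)} = -9$ ($N{\left(Q \right)} = \left(-3\right) 3 = -9$)
$B{\left(q,m \right)} = - 9 q$
$-241 + B{\left(21,8 \right)} 163 = -241 + \left(-9\right) 21 \cdot 163 = -241 - 30807 = -31048$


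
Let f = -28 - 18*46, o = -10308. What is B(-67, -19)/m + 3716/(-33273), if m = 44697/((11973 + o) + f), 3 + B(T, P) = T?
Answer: -683448014/495734427 ≈ -1.3787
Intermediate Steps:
f = -856 (f = -28 - 828 = -856)
B(T, P) = -3 + T
m = 44697/809 (m = 44697/((11973 - 10308) - 856) = 44697/(1665 - 856) = 44697/809 ≈ 55.250)
B(-67, -19)/m + 3716/(-33273) = (-3 - 67)/(44697/809) + 3716/(-33273) = -70*809/44697 + 3716*(-1/33273) = -56630/44697 - 3716/33273 = -683448014/495734427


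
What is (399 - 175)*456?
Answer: 102144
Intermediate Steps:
(399 - 175)*456 = 224*456 = 102144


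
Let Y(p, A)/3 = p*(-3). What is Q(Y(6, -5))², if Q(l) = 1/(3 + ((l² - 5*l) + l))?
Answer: 1/9828225 ≈ 1.0175e-7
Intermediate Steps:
Y(p, A) = -9*p (Y(p, A) = 3*(p*(-3)) = 3*(-3*p) = -9*p)
Q(l) = 1/(3 + l² - 4*l) (Q(l) = 1/(3 + (l² - 4*l)) = 1/(3 + l² - 4*l))
Q(Y(6, -5))² = (1/(3 + (-9*6)² - (-36)*6))² = (1/(3 + (-54)² - 4*(-54)))² = (1/(3 + 2916 + 216))² = (1/3135)² = 1/9828225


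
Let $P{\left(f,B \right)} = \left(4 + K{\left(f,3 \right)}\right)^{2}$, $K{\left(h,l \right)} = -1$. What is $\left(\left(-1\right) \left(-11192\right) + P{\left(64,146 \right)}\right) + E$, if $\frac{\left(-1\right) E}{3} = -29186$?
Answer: $98759$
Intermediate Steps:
$E = 87558$ ($E = \left(-3\right) \left(-29186\right) = 87558$)
$P{\left(f,B \right)} = 9$ ($P{\left(f,B \right)} = \left(4 - 1\right)^{2} = 3^{2} = 9$)
$\left(\left(-1\right) \left(-11192\right) + P{\left(64,146 \right)}\right) + E = \left(\left(-1\right) \left(-11192\right) + 9\right) + 87558 = \left(11192 + 9\right) + 87558 = 11201 + 87558 = 98759$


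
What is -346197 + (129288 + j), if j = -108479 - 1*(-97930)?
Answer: -227458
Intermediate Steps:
j = -10549 (j = -108479 + 97930 = -10549)
-346197 + (129288 + j) = -346197 + (129288 - 10549) = -346197 + 118739 = -227458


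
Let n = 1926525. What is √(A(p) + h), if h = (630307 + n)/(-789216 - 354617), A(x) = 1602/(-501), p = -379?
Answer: I*√198240244456872026/191020111 ≈ 2.3309*I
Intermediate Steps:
A(x) = -534/167 (A(x) = 1602*(-1/501) = -534/167)
h = -2556832/1143833 (h = (630307 + 1926525)/(-789216 - 354617) = 2556832/(-1143833) = 2556832*(-1/1143833) = -2556832/1143833 ≈ -2.2353)
√(A(p) + h) = √(-534/167 - 2556832/1143833) = √(-1037797766/191020111) = I*√198240244456872026/191020111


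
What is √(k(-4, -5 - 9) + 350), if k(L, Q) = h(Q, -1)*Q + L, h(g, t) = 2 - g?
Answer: √122 ≈ 11.045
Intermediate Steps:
k(L, Q) = L + Q*(2 - Q) (k(L, Q) = (2 - Q)*Q + L = Q*(2 - Q) + L = L + Q*(2 - Q))
√(k(-4, -5 - 9) + 350) = √((-4 - (-5 - 9)*(-2 + (-5 - 9))) + 350) = √((-4 - 1*(-14)*(-2 - 14)) + 350) = √((-4 - 1*(-14)*(-16)) + 350) = √((-4 - 224) + 350) = √(-228 + 350) = √122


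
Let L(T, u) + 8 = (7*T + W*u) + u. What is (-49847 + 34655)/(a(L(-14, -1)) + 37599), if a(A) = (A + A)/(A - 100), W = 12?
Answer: -3327048/8234419 ≈ -0.40404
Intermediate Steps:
L(T, u) = -8 + 7*T + 13*u (L(T, u) = -8 + ((7*T + 12*u) + u) = -8 + (7*T + 13*u) = -8 + 7*T + 13*u)
a(A) = 2*A/(-100 + A) (a(A) = (2*A)/(-100 + A) = 2*A/(-100 + A))
(-49847 + 34655)/(a(L(-14, -1)) + 37599) = (-49847 + 34655)/(2*(-8 + 7*(-14) + 13*(-1))/(-100 + (-8 + 7*(-14) + 13*(-1))) + 37599) = -15192/(2*(-8 - 98 - 13)/(-100 + (-8 - 98 - 13)) + 37599) = -15192/(2*(-119)/(-100 - 119) + 37599) = -15192/(2*(-119)/(-219) + 37599) = -15192/(2*(-119)*(-1/219) + 37599) = -15192/(238/219 + 37599) = -15192/8234419/219 = -15192*219/8234419 = -3327048/8234419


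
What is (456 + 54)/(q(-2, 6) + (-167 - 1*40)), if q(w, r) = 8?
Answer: -510/199 ≈ -2.5628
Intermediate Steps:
(456 + 54)/(q(-2, 6) + (-167 - 1*40)) = (456 + 54)/(8 + (-167 - 1*40)) = 510/(8 + (-167 - 40)) = 510/(8 - 207) = 510/(-199) = 510*(-1/199) = -510/199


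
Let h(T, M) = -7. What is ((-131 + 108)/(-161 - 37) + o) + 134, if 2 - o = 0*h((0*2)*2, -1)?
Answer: 26951/198 ≈ 136.12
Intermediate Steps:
o = 2 (o = 2 - 0*(-7) = 2 - 1*0 = 2 + 0 = 2)
((-131 + 108)/(-161 - 37) + o) + 134 = ((-131 + 108)/(-161 - 37) + 2) + 134 = (-23/(-198) + 2) + 134 = (-23*(-1/198) + 2) + 134 = (23/198 + 2) + 134 = 419/198 + 134 = 26951/198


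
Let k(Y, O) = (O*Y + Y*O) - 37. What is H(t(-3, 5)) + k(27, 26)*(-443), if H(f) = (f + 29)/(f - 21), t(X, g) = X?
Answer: -7266985/12 ≈ -6.0558e+5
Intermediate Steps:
H(f) = (29 + f)/(-21 + f)
k(Y, O) = -37 + 2*O*Y (k(Y, O) = (O*Y + O*Y) - 37 = 2*O*Y - 37 = -37 + 2*O*Y)
H(t(-3, 5)) + k(27, 26)*(-443) = (29 - 3)/(-21 - 3) + (-37 + 2*26*27)*(-443) = 26/(-24) + (-37 + 1404)*(-443) = -1/24*26 + 1367*(-443) = -13/12 - 605581 = -7266985/12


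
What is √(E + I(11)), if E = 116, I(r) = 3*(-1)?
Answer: √113 ≈ 10.630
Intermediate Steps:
I(r) = -3
√(E + I(11)) = √(116 - 3) = √113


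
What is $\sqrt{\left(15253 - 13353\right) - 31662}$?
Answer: $i \sqrt{29762} \approx 172.52 i$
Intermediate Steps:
$\sqrt{\left(15253 - 13353\right) - 31662} = \sqrt{1900 - 31662} = \sqrt{-29762} = i \sqrt{29762}$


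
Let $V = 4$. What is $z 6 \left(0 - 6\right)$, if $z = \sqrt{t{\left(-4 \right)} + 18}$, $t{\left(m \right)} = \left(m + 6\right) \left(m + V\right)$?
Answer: $- 108 \sqrt{2} \approx -152.74$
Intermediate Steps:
$t{\left(m \right)} = \left(4 + m\right) \left(6 + m\right)$ ($t{\left(m \right)} = \left(m + 6\right) \left(m + 4\right) = \left(6 + m\right) \left(4 + m\right) = \left(4 + m\right) \left(6 + m\right)$)
$z = 3 \sqrt{2}$ ($z = \sqrt{\left(24 + \left(-4\right)^{2} + 10 \left(-4\right)\right) + 18} = \sqrt{\left(24 + 16 - 40\right) + 18} = \sqrt{0 + 18} = \sqrt{18} = 3 \sqrt{2} \approx 4.2426$)
$z 6 \left(0 - 6\right) = 3 \sqrt{2} \cdot 6 \left(0 - 6\right) = 18 \sqrt{2} \left(0 - 6\right) = 18 \sqrt{2} \left(-6\right) = - 108 \sqrt{2}$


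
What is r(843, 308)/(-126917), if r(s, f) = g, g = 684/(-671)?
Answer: 684/85161307 ≈ 8.0318e-6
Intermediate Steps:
g = -684/671 (g = 684*(-1/671) = -684/671 ≈ -1.0194)
r(s, f) = -684/671
r(843, 308)/(-126917) = -684/671/(-126917) = -684/671*(-1/126917) = 684/85161307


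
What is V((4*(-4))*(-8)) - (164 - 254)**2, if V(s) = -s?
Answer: -8228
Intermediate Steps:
V((4*(-4))*(-8)) - (164 - 254)**2 = -4*(-4)*(-8) - (164 - 254)**2 = -(-16)*(-8) - 1*(-90)**2 = -1*128 - 1*8100 = -128 - 8100 = -8228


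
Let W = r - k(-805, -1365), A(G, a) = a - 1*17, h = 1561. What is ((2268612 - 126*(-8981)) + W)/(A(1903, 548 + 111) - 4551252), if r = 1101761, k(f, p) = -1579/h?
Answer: -1171265133/1183917035 ≈ -0.98931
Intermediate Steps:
k(f, p) = -1579/1561
A(G, a) = -17 + a (A(G, a) = a - 17 = -17 + a)
W = 1719850500/1561 (W = 1101761 - 1*(-1579/1561) = 1101761 + 1579/1561 = 1719850500/1561 ≈ 1.1018e+6)
((2268612 - 126*(-8981)) + W)/(A(1903, 548 + 111) - 4551252) = ((2268612 - 126*(-8981)) + 1719850500/1561)/((-17 + (548 + 111)) - 4551252) = ((2268612 + 1131606) + 1719850500/1561)/((-17 + 659) - 4551252) = (3400218 + 1719850500/1561)/(642 - 4551252) = (7027590798/1561)/(-4550610) = (7027590798/1561)*(-1/4550610) = -1171265133/1183917035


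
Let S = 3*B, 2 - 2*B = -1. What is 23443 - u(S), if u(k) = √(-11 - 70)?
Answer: 23443 - 9*I ≈ 23443.0 - 9.0*I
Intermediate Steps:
B = 3/2 (B = 1 - ½*(-1) = 1 + ½ = 3/2 ≈ 1.5000)
S = 9/2 (S = 3*(3/2) = 9/2 ≈ 4.5000)
u(k) = 9*I (u(k) = √(-81) = 9*I)
23443 - u(S) = 23443 - 9*I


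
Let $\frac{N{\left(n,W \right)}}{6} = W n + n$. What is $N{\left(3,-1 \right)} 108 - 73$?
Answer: $-73$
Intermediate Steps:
$N{\left(n,W \right)} = 6 n + 6 W n$ ($N{\left(n,W \right)} = 6 \left(W n + n\right) = 6 \left(n + W n\right) = 6 n + 6 W n$)
$N{\left(3,-1 \right)} 108 - 73 = 6 \cdot 3 \left(1 - 1\right) 108 - 73 = 6 \cdot 3 \cdot 0 \cdot 108 - 73 = 0 \cdot 108 - 73 = 0 - 73 = -73$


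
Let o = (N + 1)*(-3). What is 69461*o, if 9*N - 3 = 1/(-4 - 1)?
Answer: -4098199/15 ≈ -2.7321e+5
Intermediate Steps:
N = 14/45 (N = ⅓ + 1/(9*(-4 - 1)) = ⅓ + (⅑)/(-5) = ⅓ + (⅑)*(-⅕) = ⅓ - 1/45 = 14/45 ≈ 0.31111)
o = -59/15 (o = (14/45 + 1)*(-3) = (59/45)*(-3) = -59/15 ≈ -3.9333)
69461*o = 69461*(-59/15) = -4098199/15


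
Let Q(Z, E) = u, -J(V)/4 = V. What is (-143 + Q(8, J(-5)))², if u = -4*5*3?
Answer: 41209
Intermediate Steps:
J(V) = -4*V
u = -60 (u = -20*3 = -60)
Q(Z, E) = -60
(-143 + Q(8, J(-5)))² = (-143 - 60)² = (-203)² = 41209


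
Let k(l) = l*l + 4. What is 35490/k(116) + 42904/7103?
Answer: 82957331/9560638 ≈ 8.6770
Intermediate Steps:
k(l) = 4 + l² (k(l) = l² + 4 = 4 + l²)
35490/k(116) + 42904/7103 = 35490/(4 + 116²) + 42904/7103 = 35490/(4 + 13456) + 42904*(1/7103) = 35490/13460 + 42904/7103 = 35490*(1/13460) + 42904/7103 = 3549/1346 + 42904/7103 = 82957331/9560638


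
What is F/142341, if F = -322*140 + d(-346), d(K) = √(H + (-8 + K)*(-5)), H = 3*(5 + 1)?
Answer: -45080/142341 + 2*√447/142341 ≈ -0.31641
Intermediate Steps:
H = 18 (H = 3*6 = 18)
d(K) = √(58 - 5*K) (d(K) = √(18 + (-8 + K)*(-5)) = √(18 + (40 - 5*K)) = √(58 - 5*K))
F = -45080 + 2*√447 (F = -322*140 + √(58 - 5*(-346)) = -45080 + √(58 + 1730) = -45080 + √1788 = -45080 + 2*√447 ≈ -45038.)
F/142341 = (-45080 + 2*√447)/142341 = (-45080 + 2*√447)*(1/142341) = -45080/142341 + 2*√447/142341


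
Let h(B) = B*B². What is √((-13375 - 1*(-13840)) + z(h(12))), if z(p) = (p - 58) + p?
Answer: √3863 ≈ 62.153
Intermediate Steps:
h(B) = B³
z(p) = -58 + 2*p (z(p) = (-58 + p) + p = -58 + 2*p)
√((-13375 - 1*(-13840)) + z(h(12))) = √((-13375 - 1*(-13840)) + (-58 + 2*12³)) = √((-13375 + 13840) + (-58 + 2*1728)) = √(465 + (-58 + 3456)) = √(465 + 3398) = √3863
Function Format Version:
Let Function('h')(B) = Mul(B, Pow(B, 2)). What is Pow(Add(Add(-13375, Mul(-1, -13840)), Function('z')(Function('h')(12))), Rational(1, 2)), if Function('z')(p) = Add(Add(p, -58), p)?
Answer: Pow(3863, Rational(1, 2)) ≈ 62.153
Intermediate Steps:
Function('h')(B) = Pow(B, 3)
Function('z')(p) = Add(-58, Mul(2, p)) (Function('z')(p) = Add(Add(-58, p), p) = Add(-58, Mul(2, p)))
Pow(Add(Add(-13375, Mul(-1, -13840)), Function('z')(Function('h')(12))), Rational(1, 2)) = Pow(Add(Add(-13375, Mul(-1, -13840)), Add(-58, Mul(2, Pow(12, 3)))), Rational(1, 2)) = Pow(Add(Add(-13375, 13840), Add(-58, Mul(2, 1728))), Rational(1, 2)) = Pow(Add(465, Add(-58, 3456)), Rational(1, 2)) = Pow(Add(465, 3398), Rational(1, 2)) = Pow(3863, Rational(1, 2))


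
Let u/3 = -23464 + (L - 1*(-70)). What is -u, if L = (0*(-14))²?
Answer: 70182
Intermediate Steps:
L = 0 (L = 0² = 0)
u = -70182 (u = 3*(-23464 + (0 - 1*(-70))) = 3*(-23464 + (0 + 70)) = 3*(-23464 + 70) = 3*(-23394) = -70182)
-u = -1*(-70182) = 70182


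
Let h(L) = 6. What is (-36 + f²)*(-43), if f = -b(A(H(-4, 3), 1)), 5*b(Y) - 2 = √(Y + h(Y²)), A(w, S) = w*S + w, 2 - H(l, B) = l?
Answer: 37754/25 - 516*√2/25 ≈ 1481.0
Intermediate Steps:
H(l, B) = 2 - l
A(w, S) = w + S*w (A(w, S) = S*w + w = w + S*w)
b(Y) = ⅖ + √(6 + Y)/5 (b(Y) = ⅖ + √(Y + 6)/5 = ⅖ + √(6 + Y)/5)
f = -⅖ - 3*√2/5 (f = -(⅖ + √(6 + (2 - 1*(-4))*(1 + 1))/5) = -(⅖ + √(6 + (2 + 4)*2)/5) = -(⅖ + √(6 + 6*2)/5) = -(⅖ + √(6 + 12)/5) = -(⅖ + √18/5) = -(⅖ + (3*√2)/5) = -(⅖ + 3*√2/5) = -⅖ - 3*√2/5 ≈ -1.2485)
(-36 + f²)*(-43) = (-36 + (-⅖ - 3*√2/5)²)*(-43) = 1548 - 43*(-⅖ - 3*√2/5)²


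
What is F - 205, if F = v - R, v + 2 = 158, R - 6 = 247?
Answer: -302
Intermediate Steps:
R = 253 (R = 6 + 247 = 253)
v = 156 (v = -2 + 158 = 156)
F = -97 (F = 156 - 1*253 = 156 - 253 = -97)
F - 205 = -97 - 205 = -302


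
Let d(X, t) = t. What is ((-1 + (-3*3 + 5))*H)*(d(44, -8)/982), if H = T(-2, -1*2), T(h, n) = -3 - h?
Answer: -20/491 ≈ -0.040733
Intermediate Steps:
H = -1 (H = -3 - 1*(-2) = -3 + 2 = -1)
((-1 + (-3*3 + 5))*H)*(d(44, -8)/982) = ((-1 + (-3*3 + 5))*(-1))*(-8/982) = ((-1 + (-9 + 5))*(-1))*(-8*1/982) = ((-1 - 4)*(-1))*(-4/491) = -5*(-1)*(-4/491) = 5*(-4/491) = -20/491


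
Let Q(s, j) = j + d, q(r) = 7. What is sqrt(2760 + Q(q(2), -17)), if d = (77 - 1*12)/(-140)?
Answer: sqrt(537537)/14 ≈ 52.369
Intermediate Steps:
d = -13/28 (d = (77 - 12)*(-1/140) = 65*(-1/140) = -13/28 ≈ -0.46429)
Q(s, j) = -13/28 + j (Q(s, j) = j - 13/28 = -13/28 + j)
sqrt(2760 + Q(q(2), -17)) = sqrt(2760 + (-13/28 - 17)) = sqrt(2760 - 489/28) = sqrt(76791/28) = sqrt(537537)/14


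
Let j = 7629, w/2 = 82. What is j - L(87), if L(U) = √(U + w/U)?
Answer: 7629 - √672771/87 ≈ 7619.6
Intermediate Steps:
w = 164 (w = 2*82 = 164)
L(U) = √(U + 164/U)
j - L(87) = 7629 - √(87 + 164/87) = 7629 - √(7733/87) = 7629 - √672771/87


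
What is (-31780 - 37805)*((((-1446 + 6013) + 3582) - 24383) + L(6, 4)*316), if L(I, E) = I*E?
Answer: 601910250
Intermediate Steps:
L(I, E) = E*I
(-31780 - 37805)*((((-1446 + 6013) + 3582) - 24383) + L(6, 4)*316) = (-31780 - 37805)*((((-1446 + 6013) + 3582) - 24383) + (4*6)*316) = -69585*(((4567 + 3582) - 24383) + 24*316) = -69585*((8149 - 24383) + 7584) = -69585*(-16234 + 7584) = -69585*(-8650) = 601910250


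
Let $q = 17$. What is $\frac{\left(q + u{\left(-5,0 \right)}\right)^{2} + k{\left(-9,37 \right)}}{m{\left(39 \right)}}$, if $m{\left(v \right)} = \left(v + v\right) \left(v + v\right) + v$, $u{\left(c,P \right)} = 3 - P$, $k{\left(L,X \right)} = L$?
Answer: $\frac{391}{6123} \approx 0.063858$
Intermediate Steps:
$m{\left(v \right)} = v + 4 v^{2}$ ($m{\left(v \right)} = 2 v 2 v + v = 4 v^{2} + v = v + 4 v^{2}$)
$\frac{\left(q + u{\left(-5,0 \right)}\right)^{2} + k{\left(-9,37 \right)}}{m{\left(39 \right)}} = \frac{\left(17 + \left(3 - 0\right)\right)^{2} - 9}{39 \left(1 + 4 \cdot 39\right)} = \frac{\left(17 + \left(3 + 0\right)\right)^{2} - 9}{39 \left(1 + 156\right)} = \frac{\left(17 + 3\right)^{2} - 9}{39 \cdot 157} = \frac{20^{2} - 9}{6123} = \left(400 - 9\right) \frac{1}{6123} = 391 \cdot \frac{1}{6123} = \frac{391}{6123}$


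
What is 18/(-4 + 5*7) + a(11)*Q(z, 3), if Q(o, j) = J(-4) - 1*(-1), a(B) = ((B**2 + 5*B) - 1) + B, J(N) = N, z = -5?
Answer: -17280/31 ≈ -557.42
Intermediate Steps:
a(B) = -1 + B**2 + 6*B (a(B) = (-1 + B**2 + 5*B) + B = -1 + B**2 + 6*B)
Q(o, j) = -3 (Q(o, j) = -4 - 1*(-1) = -4 + 1 = -3)
18/(-4 + 5*7) + a(11)*Q(z, 3) = 18/(-4 + 5*7) + (-1 + 11**2 + 6*11)*(-3) = 18/(-4 + 35) + (-1 + 121 + 66)*(-3) = 18/31 + 186*(-3) = 18*(1/31) - 558 = 18/31 - 558 = -17280/31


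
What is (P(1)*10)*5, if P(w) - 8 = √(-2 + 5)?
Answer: 400 + 50*√3 ≈ 486.60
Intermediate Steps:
P(w) = 8 + √3 (P(w) = 8 + √(-2 + 5) = 8 + √3)
(P(1)*10)*5 = ((8 + √3)*10)*5 = (80 + 10*√3)*5 = 400 + 50*√3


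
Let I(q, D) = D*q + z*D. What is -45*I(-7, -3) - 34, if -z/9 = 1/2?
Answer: -3173/2 ≈ -1586.5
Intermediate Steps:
z = -9/2 ≈ -4.5000
I(q, D) = -9*D/2 + D*q (I(q, D) = D*q - 9*D/2 = -9*D/2 + D*q)
-45*I(-7, -3) - 34 = -45*(-3)*(-9 + 2*(-7))/2 - 34 = -45*(-3)*(-9 - 14)/2 - 34 = -45*(-3)*(-23)/2 - 34 = -45*69/2 - 34 = -3105/2 - 34 = -3173/2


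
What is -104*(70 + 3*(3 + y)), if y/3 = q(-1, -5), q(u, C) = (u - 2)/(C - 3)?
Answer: -8567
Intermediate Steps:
q(u, C) = (-2 + u)/(-3 + C)
y = 9/8 (y = 3*((-2 - 1)/(-3 - 5)) = 3*(-3/(-8)) = 3*(-⅛*(-3)) = 3*(3/8) = 9/8 ≈ 1.1250)
-104*(70 + 3*(3 + y)) = -104*(70 + 3*(3 + 9/8)) = -104*(70 + 3*(33/8)) = -104*(70 + 99/8) = -104*659/8 = -8567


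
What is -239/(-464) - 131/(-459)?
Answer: 170485/212976 ≈ 0.80049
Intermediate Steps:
-239/(-464) - 131/(-459) = -239*(-1/464) - 131*(-1/459) = 239/464 + 131/459 = 170485/212976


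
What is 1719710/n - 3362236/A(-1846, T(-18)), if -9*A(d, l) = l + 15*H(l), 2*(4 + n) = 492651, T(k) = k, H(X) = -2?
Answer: -1242272764631/1970572 ≈ -6.3041e+5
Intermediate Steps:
n = 492643/2 (n = -4 + (1/2)*492651 = -4 + 492651/2 = 492643/2 ≈ 2.4632e+5)
A(d, l) = 10/3 - l/9 (A(d, l) = -(l + 15*(-2))/9 = -(l - 30)/9 = -(-30 + l)/9 = 10/3 - l/9)
1719710/n - 3362236/A(-1846, T(-18)) = 1719710/(492643/2) - 3362236/(10/3 - 1/9*(-18)) = 1719710*(2/492643) - 3362236/(10/3 + 2) = 3439420/492643 - 3362236/16/3 = 3439420/492643 - 3362236*3/16 = 3439420/492643 - 1*2521677/4 = 3439420/492643 - 2521677/4 = -1242272764631/1970572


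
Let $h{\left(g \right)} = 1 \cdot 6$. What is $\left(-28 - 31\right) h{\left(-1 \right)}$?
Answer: $-354$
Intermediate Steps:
$h{\left(g \right)} = 6$
$\left(-28 - 31\right) h{\left(-1 \right)} = \left(-28 - 31\right) 6 = \left(-59\right) 6 = -354$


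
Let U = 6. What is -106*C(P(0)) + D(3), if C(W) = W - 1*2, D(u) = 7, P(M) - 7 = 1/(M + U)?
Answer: -1622/3 ≈ -540.67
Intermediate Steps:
P(M) = 7 + 1/(6 + M) (P(M) = 7 + 1/(M + 6) = 7 + 1/(6 + M))
C(W) = -2 + W (C(W) = W - 2 = -2 + W)
-106*C(P(0)) + D(3) = -106*(-2 + (43 + 7*0)/(6 + 0)) + 7 = -106*(-2 + (43 + 0)/6) + 7 = -106*(-2 + (1/6)*43) + 7 = -106*(-2 + 43/6) + 7 = -106*31/6 + 7 = -1643/3 + 7 = -1622/3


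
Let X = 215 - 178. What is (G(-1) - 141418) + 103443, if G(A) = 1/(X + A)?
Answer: -1367099/36 ≈ -37975.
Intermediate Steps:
X = 37
G(A) = 1/(37 + A)
(G(-1) - 141418) + 103443 = (1/(37 - 1) - 141418) + 103443 = (1/36 - 141418) + 103443 = -5091047/36 + 103443 = -1367099/36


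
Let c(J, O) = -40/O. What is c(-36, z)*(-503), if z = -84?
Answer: -5030/21 ≈ -239.52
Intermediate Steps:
c(-36, z)*(-503) = -40/(-84)*(-503) = -40*(-1/84)*(-503) = (10/21)*(-503) = -5030/21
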